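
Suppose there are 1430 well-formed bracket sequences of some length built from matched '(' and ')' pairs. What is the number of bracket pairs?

Balanced strings of n bracket-pairs are counted by C_n, and C_8 = 1430.

8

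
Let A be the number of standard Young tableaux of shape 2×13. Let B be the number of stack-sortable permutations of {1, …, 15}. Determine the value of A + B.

10437745

By the hook-length formula (or a Dyck-path bijection), SYT of shape 2×13 number C_13. So A = C_13 = 742900.
Stack-sortable permutations are exactly the 231-avoiding ones, counted by C_n; here n = 15. So B = C_15 = 9694845.
A + B = 742900 + 9694845 = 10437745.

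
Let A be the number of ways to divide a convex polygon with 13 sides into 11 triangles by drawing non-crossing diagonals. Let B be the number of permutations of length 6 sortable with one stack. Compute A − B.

A convex 13-gon is triangulated into 11 triangles, and the number of such triangulations is the Catalan number C_{13−2} = C_11. So A = C_11 = 58786.
By Knuth's characterisation, the stack-sortable permutations of length 6 are the 231-avoiders, numbering C_6. So B = C_6 = 132.
A − B = 58786 − 132 = 58654.

58654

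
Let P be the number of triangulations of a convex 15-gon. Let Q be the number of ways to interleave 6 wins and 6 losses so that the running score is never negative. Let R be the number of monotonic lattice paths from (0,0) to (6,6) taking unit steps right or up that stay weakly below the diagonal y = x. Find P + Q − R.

Triangulations of a convex m-gon are counted by C_{m−2}; with m = 15 this is C_13. So P = C_13 = 742900.
Ballot sequences with n votes each where one side never trails are Dyck words, counted by C_n; here n = 6. So Q = C_6 = 132.
Sub-diagonal monotone paths from (0,0) to (6,6) biject with Dyck paths of semilength 6, giving C_6. So R = C_6 = 132.
P + Q − R = 742900 + 132 − 132 = 742900.

742900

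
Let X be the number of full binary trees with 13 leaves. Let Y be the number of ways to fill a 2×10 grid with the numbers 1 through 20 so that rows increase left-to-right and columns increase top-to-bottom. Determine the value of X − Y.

191216

Full binary trees with 13 leaves have 13−1 = 12 internal nodes, so there are C_12 of them. So X = C_12 = 208012.
By the hook-length formula (or a Dyck-path bijection), SYT of shape 2×10 number C_10. So Y = C_10 = 16796.
X − Y = 208012 − 16796 = 191216.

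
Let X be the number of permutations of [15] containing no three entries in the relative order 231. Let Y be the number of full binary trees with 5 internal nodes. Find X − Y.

9694803

Permutations of [n] avoiding any single length-3 pattern are counted by C_n; here n = 15. So X = C_15 = 9694845.
Full binary trees with n internal nodes are counted by C_n; here n = 5. So Y = C_5 = 42.
X − Y = 9694845 − 42 = 9694803.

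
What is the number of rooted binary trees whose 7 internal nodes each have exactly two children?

Full binary trees with n internal nodes are counted by C_n; here n = 7.
C_7 = C(14,7)/8 = 3432/8 = 429.

429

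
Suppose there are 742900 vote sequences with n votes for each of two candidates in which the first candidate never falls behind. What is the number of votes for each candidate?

13

Such ballot sequences with n votes each are counted by C_n. The Catalan number equal to 742900 is C_13.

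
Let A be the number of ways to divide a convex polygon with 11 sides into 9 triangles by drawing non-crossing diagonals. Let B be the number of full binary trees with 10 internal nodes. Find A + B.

Triangulations of a convex m-gon are counted by C_{m−2}; with m = 11 this is C_9. So A = C_9 = 4862.
The number of full binary trees on 10 internal nodes is the Catalan number C_10. So B = C_10 = 16796.
A + B = 4862 + 16796 = 21658.

21658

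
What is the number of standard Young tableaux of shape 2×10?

16796

By the hook-length formula (or a Dyck-path bijection), SYT of shape 2×10 number C_10.
C_10 = C(20,10)/11 = 184756/11 = 16796.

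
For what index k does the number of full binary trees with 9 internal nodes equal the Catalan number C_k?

9

Full binary trees with n internal nodes are counted by C_n; here n = 9.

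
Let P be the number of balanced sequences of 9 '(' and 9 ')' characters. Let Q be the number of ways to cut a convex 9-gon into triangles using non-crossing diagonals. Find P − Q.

4433

With 9 pairs the number of balanced bracket strings is the Catalan number C_9. So P = C_9 = 4862.
Triangulations of a convex m-gon are counted by C_{m−2}; with m = 9 this is C_7. So Q = C_7 = 429.
P − Q = 4862 − 429 = 4433.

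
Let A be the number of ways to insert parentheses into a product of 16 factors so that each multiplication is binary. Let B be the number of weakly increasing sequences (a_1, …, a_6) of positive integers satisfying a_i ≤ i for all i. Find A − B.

9694713

Ways to associate a product of 16 factors correspond to binary trees on 16 leaves, so the count is C_15. So A = C_15 = 9694845.
Such sub-staircase sequences of length n are counted by C_n; here n = 6. So B = C_6 = 132.
A − B = 9694845 − 132 = 9694713.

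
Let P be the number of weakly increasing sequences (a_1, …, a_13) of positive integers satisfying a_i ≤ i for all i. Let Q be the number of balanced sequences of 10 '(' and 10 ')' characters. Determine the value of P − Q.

726104

Such sub-staircase sequences of length n are counted by C_n; here n = 13. So P = C_13 = 742900.
With 10 pairs the number of balanced bracket strings is the Catalan number C_10. So Q = C_10 = 16796.
P − Q = 742900 − 16796 = 726104.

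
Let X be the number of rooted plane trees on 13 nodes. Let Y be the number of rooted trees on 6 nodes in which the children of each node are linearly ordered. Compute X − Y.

207970

A rooted plane tree on 13 nodes has 12 edges, and such trees are counted by C_12. So X = C_12 = 208012.
A rooted plane tree on 6 nodes has 5 edges, and such trees are counted by C_5. So Y = C_5 = 42.
X − Y = 208012 − 42 = 207970.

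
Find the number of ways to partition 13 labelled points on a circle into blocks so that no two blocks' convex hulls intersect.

742900

Non-crossing partitions of an n-element set are counted by C_n; here n = 13.
C_13 = 742900.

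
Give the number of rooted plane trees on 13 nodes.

Rooted ordered (plane) trees on m nodes have m−1 edges and are counted by C_{m−1}; m = 13 gives C_12.
C_12 = C(24,12)/13 = 2704156/13 = 208012.

208012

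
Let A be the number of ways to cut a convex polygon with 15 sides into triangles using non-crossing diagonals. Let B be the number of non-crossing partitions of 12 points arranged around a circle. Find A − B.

534888

Triangulations of a convex m-gon are counted by C_{m−2}; with m = 15 this is C_13. So A = C_13 = 742900.
The non-crossing partitions of [12] form a lattice of size C_12. So B = C_12 = 208012.
A − B = 742900 − 208012 = 534888.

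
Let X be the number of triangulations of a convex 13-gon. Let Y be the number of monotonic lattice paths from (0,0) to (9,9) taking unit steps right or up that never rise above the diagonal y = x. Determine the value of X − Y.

53924

A convex 13-gon is triangulated into 11 triangles, and the number of such triangulations is the Catalan number C_{13−2} = C_11. So X = C_11 = 58786.
Sub-diagonal monotone paths from (0,0) to (9,9) biject with Dyck paths of semilength 9, giving C_9. So Y = C_9 = 4862.
X − Y = 58786 − 4862 = 53924.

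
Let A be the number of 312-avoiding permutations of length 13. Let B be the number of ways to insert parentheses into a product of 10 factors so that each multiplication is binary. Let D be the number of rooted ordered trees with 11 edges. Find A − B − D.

For any fixed pattern of length 3, the pattern-avoiding permutations of [13] number C_13. So A = C_13 = 742900.
Ways to associate a product of 10 factors correspond to binary trees on 10 leaves, so the count is C_9. So B = C_9 = 4862.
Rooted ordered trees with n edges are counted by C_n; here n = 11. So D = C_11 = 58786.
A − B − D = 742900 − 4862 − 58786 = 679252.

679252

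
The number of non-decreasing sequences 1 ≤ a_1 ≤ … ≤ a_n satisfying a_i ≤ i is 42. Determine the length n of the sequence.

Such sub-staircase sequences of length n are counted by C_n. The Catalan number equal to 42 is C_5.

5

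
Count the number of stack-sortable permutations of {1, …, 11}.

Stack-sortable permutations are exactly the 231-avoiding ones, counted by C_n; here n = 11.
C_11 = 58786.

58786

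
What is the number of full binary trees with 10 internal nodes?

The number of full binary trees on 10 internal nodes is the Catalan number C_10.
C_10 = 16796.

16796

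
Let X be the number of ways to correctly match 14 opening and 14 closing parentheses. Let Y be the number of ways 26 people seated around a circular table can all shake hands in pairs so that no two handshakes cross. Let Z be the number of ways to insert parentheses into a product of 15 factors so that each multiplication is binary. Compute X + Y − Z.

742900

A balanced arrangement of 14 bracket pairs is a Dyck word of semilength 14, so the count is C_14. So X = C_14 = 2674440.
Non-crossing handshake pairings of 2n people are counted by C_n; 26 people gives n = 13. So Y = C_13 = 742900.
Parenthesizations of m factors correspond to full binary trees with m leaves, counted by C_{m−1}; m = 15 gives C_14. So Z = C_14 = 2674440.
X + Y − Z = 2674440 + 742900 − 2674440 = 742900.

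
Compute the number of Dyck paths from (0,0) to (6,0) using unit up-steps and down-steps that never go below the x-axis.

A Dyck path with 3 up-steps and 3 down-steps has semilength 3, so there are C_3 of them.
C_3 = C(6,3)/4 = 20/4 = 5.

5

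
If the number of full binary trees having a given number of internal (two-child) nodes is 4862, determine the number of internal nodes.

9

Full binary trees with n internal nodes are counted by C_n. Since C_9 = 4862, the index is 9.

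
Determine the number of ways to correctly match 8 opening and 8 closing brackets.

A balanced arrangement of 8 bracket pairs is a Dyck word of semilength 8, so the count is C_8.
C_8 = 1430.

1430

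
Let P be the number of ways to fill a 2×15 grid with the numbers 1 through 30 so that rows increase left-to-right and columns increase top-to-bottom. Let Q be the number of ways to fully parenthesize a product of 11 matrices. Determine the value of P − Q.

9678049

Standard Young tableaux of shape 2×n are counted by C_n; here n = 15. So P = C_15 = 9694845.
Ways to associate a product of 11 factors correspond to binary trees on 11 leaves, so the count is C_10. So Q = C_10 = 16796.
P − Q = 9694845 − 16796 = 9678049.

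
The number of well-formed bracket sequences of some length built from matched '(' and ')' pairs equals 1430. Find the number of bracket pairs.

Balanced strings of n bracket-pairs are counted by C_n, and C_8 = 1430.

8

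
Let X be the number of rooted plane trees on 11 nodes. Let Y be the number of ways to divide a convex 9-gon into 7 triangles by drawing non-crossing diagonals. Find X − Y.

A rooted plane tree on 11 nodes has 10 edges, and such trees are counted by C_10. So X = C_10 = 16796.
Triangulations of a convex m-gon are counted by C_{m−2}; with m = 9 this is C_7. So Y = C_7 = 429.
X − Y = 16796 − 429 = 16367.

16367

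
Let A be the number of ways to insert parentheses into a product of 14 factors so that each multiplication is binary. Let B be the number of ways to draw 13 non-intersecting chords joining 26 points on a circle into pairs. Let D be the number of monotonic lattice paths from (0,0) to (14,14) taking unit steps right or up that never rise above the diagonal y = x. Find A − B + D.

Ways to associate a product of 14 factors correspond to binary trees on 14 leaves, so the count is C_13. So A = C_13 = 742900.
Non-crossing perfect matchings of 2n points on a circle are counted by C_n; with 26 points, n = 13. So B = C_13 = 742900.
Sub-diagonal monotone paths from (0,0) to (14,14) biject with Dyck paths of semilength 14, giving C_14. So D = C_14 = 2674440.
A − B + D = 742900 − 742900 + 2674440 = 2674440.

2674440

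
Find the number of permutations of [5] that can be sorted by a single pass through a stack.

By Knuth's characterisation, the stack-sortable permutations of length 5 are the 231-avoiders, numbering C_5.
C_5 = C(10,5)/6 = 252/6 = 42.

42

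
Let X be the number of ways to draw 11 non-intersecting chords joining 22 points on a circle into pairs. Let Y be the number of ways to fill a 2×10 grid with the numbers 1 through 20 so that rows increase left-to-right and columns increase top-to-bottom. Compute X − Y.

41990

Pairing 22 circle points by 11 non-crossing chords gives C_11 matchings. So X = C_11 = 58786.
Standard Young tableaux of shape 2×n are counted by C_n; here n = 10. So Y = C_10 = 16796.
X − Y = 58786 − 16796 = 41990.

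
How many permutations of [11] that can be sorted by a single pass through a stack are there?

58786

By Knuth's characterisation, the stack-sortable permutations of length 11 are the 231-avoiders, numbering C_11.
C_11 = C_10 · 2(2·10+1)/(10+2) = 16796 · 42/12 = 58786.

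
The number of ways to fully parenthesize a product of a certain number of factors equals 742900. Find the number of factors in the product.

14

Parenthesizations of m factors are counted by C_{m−1}. The Catalan number equal to 742900 is C_13.
So the index is 13, and the number of factors is 13 + 1 = 14.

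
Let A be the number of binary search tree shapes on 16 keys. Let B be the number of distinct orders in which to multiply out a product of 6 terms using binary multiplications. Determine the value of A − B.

Binary trees (left/right distinguished) on n nodes are counted by C_n; here n = 16. So A = C_16 = 35357670.
Parenthesizations of m factors correspond to full binary trees with m leaves, counted by C_{m−1}; m = 6 gives C_5. So B = C_5 = 42.
A − B = 35357670 − 42 = 35357628.

35357628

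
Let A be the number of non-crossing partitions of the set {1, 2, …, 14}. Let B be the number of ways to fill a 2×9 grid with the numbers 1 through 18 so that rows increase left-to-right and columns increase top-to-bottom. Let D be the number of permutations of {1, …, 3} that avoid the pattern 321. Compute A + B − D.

Non-crossing partitions of an n-element set are counted by C_n; here n = 14. So A = C_14 = 2674440.
By the hook-length formula (or a Dyck-path bijection), SYT of shape 2×9 number C_9. So B = C_9 = 4862.
Permutations of [n] avoiding any single length-3 pattern are counted by C_n; here n = 3. So D = C_3 = 5.
A + B − D = 2674440 + 4862 − 5 = 2679297.

2679297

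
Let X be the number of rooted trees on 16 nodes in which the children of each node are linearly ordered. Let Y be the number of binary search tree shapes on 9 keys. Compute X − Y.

Rooted ordered (plane) trees on m nodes have m−1 edges and are counted by C_{m−1}; m = 16 gives C_15. So X = C_15 = 9694845.
Binary trees (left/right distinguished) on n nodes are counted by C_n; here n = 9. So Y = C_9 = 4862.
X − Y = 9694845 − 4862 = 9689983.

9689983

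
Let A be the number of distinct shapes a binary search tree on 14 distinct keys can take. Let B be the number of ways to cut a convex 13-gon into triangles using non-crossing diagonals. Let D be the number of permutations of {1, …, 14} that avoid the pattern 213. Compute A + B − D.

58786

There are C_n binary search tree shapes on n keys; with n = 14 that is C_14. So A = C_14 = 2674440.
Triangulations of a convex m-gon are counted by C_{m−2}; with m = 13 this is C_11. So B = C_11 = 58786.
Permutations of [n] avoiding any single length-3 pattern are counted by C_n; here n = 14. So D = C_14 = 2674440.
A + B − D = 2674440 + 58786 − 2674440 = 58786.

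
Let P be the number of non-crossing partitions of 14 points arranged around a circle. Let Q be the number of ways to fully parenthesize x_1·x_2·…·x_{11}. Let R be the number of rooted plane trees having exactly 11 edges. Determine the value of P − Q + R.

The non-crossing partitions of [14] form a lattice of size C_14. So P = C_14 = 2674440.
Parenthesizations of m factors correspond to full binary trees with m leaves, counted by C_{m−1}; m = 11 gives C_10. So Q = C_10 = 16796.
A rooted plane tree with 11 edges has 12 nodes, and the count is C_11. So R = C_11 = 58786.
P − Q + R = 2674440 − 16796 + 58786 = 2716430.

2716430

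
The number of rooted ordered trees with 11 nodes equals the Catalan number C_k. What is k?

10

Rooted ordered (plane) trees on m nodes have m−1 edges and are counted by C_{m−1}; m = 11 gives C_10.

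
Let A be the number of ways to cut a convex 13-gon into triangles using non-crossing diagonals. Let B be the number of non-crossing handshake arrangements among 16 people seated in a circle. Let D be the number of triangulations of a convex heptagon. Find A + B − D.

60174

Triangulations of a convex m-gon are counted by C_{m−2}; with m = 13 this is C_11. So A = C_11 = 58786.
With 16 = 2·8 people, non-crossing handshake pairings are non-crossing perfect matchings on a circle, counted by C_8. So B = C_8 = 1430.
The number of triangulations of a 7-gon is the Catalan number C_5 (index = sides − 2). So D = C_5 = 42.
A + B − D = 58786 + 1430 − 42 = 60174.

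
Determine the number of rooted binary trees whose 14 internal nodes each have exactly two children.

Full binary trees with n internal nodes are counted by C_n; here n = 14.
C_14 = C(28,14)/15 = 40116600/15 = 2674440.

2674440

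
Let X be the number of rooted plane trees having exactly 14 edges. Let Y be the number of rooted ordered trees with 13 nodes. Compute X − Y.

2466428

A rooted plane tree with 14 edges has 15 nodes, and the count is C_14. So X = C_14 = 2674440.
A rooted plane tree on 13 nodes has 12 edges, and such trees are counted by C_12. So Y = C_12 = 208012.
X − Y = 2674440 − 208012 = 2466428.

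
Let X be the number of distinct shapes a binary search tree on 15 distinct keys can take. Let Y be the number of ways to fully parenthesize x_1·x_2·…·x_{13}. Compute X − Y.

9486833

Rooted binary trees with 15 nodes (each child slot possibly empty) number C_15. So X = C_15 = 9694845.
Parenthesizations of m factors correspond to full binary trees with m leaves, counted by C_{m−1}; m = 13 gives C_12. So Y = C_12 = 208012.
X − Y = 9694845 − 208012 = 9486833.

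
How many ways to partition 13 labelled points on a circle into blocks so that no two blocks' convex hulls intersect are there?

742900

The non-crossing partitions of [13] form a lattice of size C_13.
C_13 = C(26,13)/14 = 10400600/14 = 742900.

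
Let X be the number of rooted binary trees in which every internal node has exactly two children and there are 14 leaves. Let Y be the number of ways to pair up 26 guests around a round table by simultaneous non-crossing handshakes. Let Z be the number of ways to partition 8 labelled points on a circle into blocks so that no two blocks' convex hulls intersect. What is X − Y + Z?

A full binary tree with L leaves has L−1 internal nodes and is counted by C_{L−1}; L = 14 gives C_13. So X = C_13 = 742900.
With 26 = 2·13 people, non-crossing handshake pairings are non-crossing perfect matchings on a circle, counted by C_13. So Y = C_13 = 742900.
The non-crossing partitions of [8] form a lattice of size C_8. So Z = C_8 = 1430.
X − Y + Z = 742900 − 742900 + 1430 = 1430.

1430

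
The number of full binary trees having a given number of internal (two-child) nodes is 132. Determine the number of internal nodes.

6

Full binary trees with n internal nodes are counted by C_n, and C_6 = 132.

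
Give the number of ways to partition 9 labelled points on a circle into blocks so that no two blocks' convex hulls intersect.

The non-crossing partitions of [9] form a lattice of size C_9.
C_9 = 4862.

4862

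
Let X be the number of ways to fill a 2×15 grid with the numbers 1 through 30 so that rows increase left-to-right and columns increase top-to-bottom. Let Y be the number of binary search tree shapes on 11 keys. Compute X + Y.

9753631

By the hook-length formula (or a Dyck-path bijection), SYT of shape 2×15 number C_15. So X = C_15 = 9694845.
Binary trees (left/right distinguished) on n nodes are counted by C_n; here n = 11. So Y = C_11 = 58786.
X + Y = 9694845 + 58786 = 9753631.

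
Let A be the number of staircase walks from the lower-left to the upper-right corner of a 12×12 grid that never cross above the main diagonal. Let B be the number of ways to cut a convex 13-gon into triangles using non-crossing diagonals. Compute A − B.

Sub-diagonal monotone paths from (0,0) to (12,12) biject with Dyck paths of semilength 12, giving C_12. So A = C_12 = 208012.
A convex 13-gon is triangulated into 11 triangles, and the number of such triangulations is the Catalan number C_{13−2} = C_11. So B = C_11 = 58786.
A − B = 208012 − 58786 = 149226.

149226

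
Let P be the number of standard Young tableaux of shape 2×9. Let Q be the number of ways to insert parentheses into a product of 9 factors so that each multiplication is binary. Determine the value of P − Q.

3432

By the hook-length formula (or a Dyck-path bijection), SYT of shape 2×9 number C_9. So P = C_9 = 4862.
Ways to associate a product of 9 factors correspond to binary trees on 9 leaves, so the count is C_8. So Q = C_8 = 1430.
P − Q = 4862 − 1430 = 3432.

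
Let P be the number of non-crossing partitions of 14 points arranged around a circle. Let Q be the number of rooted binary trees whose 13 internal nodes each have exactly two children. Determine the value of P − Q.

The non-crossing partitions of [14] form a lattice of size C_14. So P = C_14 = 2674440.
The number of full binary trees on 13 internal nodes is the Catalan number C_13. So Q = C_13 = 742900.
P − Q = 2674440 − 742900 = 1931540.

1931540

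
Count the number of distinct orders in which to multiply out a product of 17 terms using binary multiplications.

35357670

Parenthesizations of m factors correspond to full binary trees with m leaves, counted by C_{m−1}; m = 17 gives C_16.
C_16 = C(32,16)/17 = 601080390/17 = 35357670.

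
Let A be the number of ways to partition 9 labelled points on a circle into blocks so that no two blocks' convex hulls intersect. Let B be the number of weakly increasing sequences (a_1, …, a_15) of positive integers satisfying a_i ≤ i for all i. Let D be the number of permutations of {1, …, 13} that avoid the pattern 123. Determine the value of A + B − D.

8956807

Non-crossing partitions of an n-element set are counted by C_n; here n = 9. So A = C_9 = 4862.
Weakly increasing sequences with a_i ≤ i biject with Dyck paths of semilength 15, so there are C_15. So B = C_15 = 9694845.
Permutations of [n] avoiding any single length-3 pattern are counted by C_n; here n = 13. So D = C_13 = 742900.
A + B − D = 4862 + 9694845 − 742900 = 8956807.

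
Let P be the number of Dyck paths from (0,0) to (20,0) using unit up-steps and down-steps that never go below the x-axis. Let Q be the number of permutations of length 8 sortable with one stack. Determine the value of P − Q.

15366

Dyck paths of semilength n (length 2n) are counted by C_n; here n = 10. So P = C_10 = 16796.
By Knuth's characterisation, the stack-sortable permutations of length 8 are the 231-avoiders, numbering C_8. So Q = C_8 = 1430.
P − Q = 16796 − 1430 = 15366.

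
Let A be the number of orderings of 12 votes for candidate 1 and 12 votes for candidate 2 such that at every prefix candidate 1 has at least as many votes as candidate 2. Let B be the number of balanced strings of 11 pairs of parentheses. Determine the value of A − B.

149226

Reading a vote for the leader as '(' and for the other as ')' turns such a sequence into a balanced string of 12 pairs, so the count is C_12. So A = C_12 = 208012.
With 11 pairs the number of balanced bracket strings is the Catalan number C_11. So B = C_11 = 58786.
A − B = 208012 − 58786 = 149226.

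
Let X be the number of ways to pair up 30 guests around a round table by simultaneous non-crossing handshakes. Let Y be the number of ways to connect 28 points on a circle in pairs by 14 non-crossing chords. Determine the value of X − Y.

With 30 = 2·15 people, non-crossing handshake pairings are non-crossing perfect matchings on a circle, counted by C_15. So X = C_15 = 9694845.
Non-crossing perfect matchings of 2n points on a circle are counted by C_n; with 28 points, n = 14. So Y = C_14 = 2674440.
X − Y = 9694845 − 2674440 = 7020405.

7020405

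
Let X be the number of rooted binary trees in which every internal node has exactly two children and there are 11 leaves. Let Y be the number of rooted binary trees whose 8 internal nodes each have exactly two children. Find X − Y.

Full binary trees with 11 leaves have 11−1 = 10 internal nodes, so there are C_10 of them. So X = C_10 = 16796.
Full binary trees with n internal nodes are counted by C_n; here n = 8. So Y = C_8 = 1430.
X − Y = 16796 − 1430 = 15366.

15366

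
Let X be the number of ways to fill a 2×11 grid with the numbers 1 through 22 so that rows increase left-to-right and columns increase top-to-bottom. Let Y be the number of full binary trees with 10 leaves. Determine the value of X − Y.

53924

Standard Young tableaux of shape 2×n are counted by C_n; here n = 11. So X = C_11 = 58786.
Full binary trees with 10 leaves have 10−1 = 9 internal nodes, so there are C_9 of them. So Y = C_9 = 4862.
X − Y = 58786 − 4862 = 53924.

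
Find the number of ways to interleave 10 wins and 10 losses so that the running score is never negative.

16796

Reading a vote for the leader as '(' and for the other as ')' turns such a sequence into a balanced string of 10 pairs, so the count is C_10.
C_10 = C(20,10)/11 = 184756/11 = 16796.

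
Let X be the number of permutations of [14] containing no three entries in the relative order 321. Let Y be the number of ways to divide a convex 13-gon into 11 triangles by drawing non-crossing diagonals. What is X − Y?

2615654

Permutations of [n] avoiding any single length-3 pattern are counted by C_n; here n = 14. So X = C_14 = 2674440.
A convex 13-gon is triangulated into 11 triangles, and the number of such triangulations is the Catalan number C_{13−2} = C_11. So Y = C_11 = 58786.
X − Y = 2674440 − 58786 = 2615654.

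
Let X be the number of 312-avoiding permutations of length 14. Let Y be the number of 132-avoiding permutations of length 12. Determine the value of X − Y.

2466428

Permutations of [n] avoiding any single length-3 pattern are counted by C_n; here n = 14. So X = C_14 = 2674440.
For any fixed pattern of length 3, the pattern-avoiding permutations of [12] number C_12. So Y = C_12 = 208012.
X − Y = 2674440 − 208012 = 2466428.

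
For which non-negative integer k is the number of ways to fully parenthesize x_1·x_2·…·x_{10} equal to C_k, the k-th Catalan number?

9

Ways to associate a product of 10 factors correspond to binary trees on 10 leaves, so the count is C_9.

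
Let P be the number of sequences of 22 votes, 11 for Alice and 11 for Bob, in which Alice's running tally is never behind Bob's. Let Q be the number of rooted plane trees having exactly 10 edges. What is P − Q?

41990

Reading a vote for the leader as '(' and for the other as ')' turns such a sequence into a balanced string of 11 pairs, so the count is C_11. So P = C_11 = 58786.
A rooted plane tree with 10 edges has 11 nodes, and the count is C_10. So Q = C_10 = 16796.
P − Q = 58786 − 16796 = 41990.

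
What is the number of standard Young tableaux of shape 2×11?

58786

By the hook-length formula (or a Dyck-path bijection), SYT of shape 2×11 number C_11.
C_11 = C(22,11)/12 = 705432/12 = 58786.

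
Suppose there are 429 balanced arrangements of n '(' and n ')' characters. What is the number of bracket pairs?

7

Balanced strings of n bracket-pairs are counted by C_n. Since C_7 = 429, the index is 7.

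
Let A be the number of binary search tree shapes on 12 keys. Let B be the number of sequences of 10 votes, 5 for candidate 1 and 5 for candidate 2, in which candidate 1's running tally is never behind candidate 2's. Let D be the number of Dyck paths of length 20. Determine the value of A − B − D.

Rooted binary trees with 12 nodes (each child slot possibly empty) number C_12. So A = C_12 = 208012.
Ballot sequences with n votes each where one side never trails are Dyck words, counted by C_n; here n = 5. So B = C_5 = 42.
Paths of 10 up- and 10 down-steps that never dip below the axis are Dyck paths; their count is C_10. So D = C_10 = 16796.
A − B − D = 208012 − 42 − 16796 = 191174.

191174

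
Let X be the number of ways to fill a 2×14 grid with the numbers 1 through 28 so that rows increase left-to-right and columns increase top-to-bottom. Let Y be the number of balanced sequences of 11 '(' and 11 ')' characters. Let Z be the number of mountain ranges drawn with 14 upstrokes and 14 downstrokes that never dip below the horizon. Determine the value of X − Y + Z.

Standard Young tableaux of shape 2×n are counted by C_n; here n = 14. So X = C_14 = 2674440.
A balanced arrangement of 11 bracket pairs is a Dyck word of semilength 11, so the count is C_11. So Y = C_11 = 58786.
A Dyck path with 14 up-steps and 14 down-steps has semilength 14, so there are C_14 of them. So Z = C_14 = 2674440.
X − Y + Z = 2674440 − 58786 + 2674440 = 5290094.

5290094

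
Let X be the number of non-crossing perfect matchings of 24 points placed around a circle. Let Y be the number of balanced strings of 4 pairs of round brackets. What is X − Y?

Non-crossing perfect matchings of 2n points on a circle are counted by C_n; with 24 points, n = 12. So X = C_12 = 208012.
Balanced strings of n pairs of brackets are counted by C_n; here n = 4. So Y = C_4 = 14.
X − Y = 208012 − 14 = 207998.

207998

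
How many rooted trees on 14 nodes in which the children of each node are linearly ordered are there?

742900

Rooted ordered (plane) trees on m nodes have m−1 edges and are counted by C_{m−1}; m = 14 gives C_13.
C_13 = C_12 · 2(2·12+1)/(12+2) = 208012 · 50/14 = 742900.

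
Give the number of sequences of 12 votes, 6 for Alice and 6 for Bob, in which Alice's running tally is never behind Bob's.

Reading a vote for the leader as '(' and for the other as ')' turns such a sequence into a balanced string of 6 pairs, so the count is C_6.
C_6 = C_5 · 2(2·5+1)/(5+2) = 42 · 22/7 = 132.

132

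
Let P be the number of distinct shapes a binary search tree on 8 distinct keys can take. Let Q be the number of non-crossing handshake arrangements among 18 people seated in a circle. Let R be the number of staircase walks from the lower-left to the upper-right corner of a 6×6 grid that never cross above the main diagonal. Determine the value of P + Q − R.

6160

There are C_n binary search tree shapes on n keys; with n = 8 that is C_8. So P = C_8 = 1430.
Non-crossing handshake pairings of 2n people are counted by C_n; 18 people gives n = 9. So Q = C_9 = 4862.
Monotone paths in an n×n grid that stay weakly below the diagonal are counted by C_n; here n = 6. So R = C_6 = 132.
P + Q − R = 1430 + 4862 − 132 = 6160.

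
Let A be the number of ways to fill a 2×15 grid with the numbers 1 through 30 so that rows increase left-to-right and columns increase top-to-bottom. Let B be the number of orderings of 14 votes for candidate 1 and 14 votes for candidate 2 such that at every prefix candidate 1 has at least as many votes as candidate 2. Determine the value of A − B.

7020405

Standard Young tableaux of shape 2×n are counted by C_n; here n = 15. So A = C_15 = 9694845.
Ballot sequences with n votes each where one side never trails are Dyck words, counted by C_n; here n = 14. So B = C_14 = 2674440.
A − B = 9694845 − 2674440 = 7020405.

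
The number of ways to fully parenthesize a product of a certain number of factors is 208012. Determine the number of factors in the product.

Parenthesizations of m factors are counted by C_{m−1}; 208012 = C_12.
So the index is 12, and the number of factors is 12 + 1 = 13.

13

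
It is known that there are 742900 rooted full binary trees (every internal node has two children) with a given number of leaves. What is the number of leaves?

14

Full binary trees with L leaves are counted by C_{L−1}, and C_13 = 742900.
So the index is 13, and the number of leaves is 13 + 1 = 14.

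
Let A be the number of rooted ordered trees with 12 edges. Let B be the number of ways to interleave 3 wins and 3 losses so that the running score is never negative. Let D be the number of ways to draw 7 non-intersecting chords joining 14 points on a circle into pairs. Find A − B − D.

207578

Rooted ordered trees with n edges are counted by C_n; here n = 12. So A = C_12 = 208012.
Ballot sequences with n votes each where one side never trails are Dyck words, counted by C_n; here n = 3. So B = C_3 = 5.
Non-crossing perfect matchings of 2n points on a circle are counted by C_n; with 14 points, n = 7. So D = C_7 = 429.
A − B − D = 208012 − 5 − 429 = 207578.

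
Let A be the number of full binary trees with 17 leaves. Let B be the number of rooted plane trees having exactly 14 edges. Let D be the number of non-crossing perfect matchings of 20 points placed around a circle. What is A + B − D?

A full binary tree with L leaves has L−1 internal nodes and is counted by C_{L−1}; L = 17 gives C_16. So A = C_16 = 35357670.
A rooted plane tree with 14 edges has 15 nodes, and the count is C_14. So B = C_14 = 2674440.
Pairing 20 circle points by 10 non-crossing chords gives C_10 matchings. So D = C_10 = 16796.
A + B − D = 35357670 + 2674440 − 16796 = 38015314.

38015314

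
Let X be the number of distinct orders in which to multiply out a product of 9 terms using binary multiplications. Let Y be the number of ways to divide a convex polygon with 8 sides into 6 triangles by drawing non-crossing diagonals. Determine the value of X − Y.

Ways to associate a product of 9 factors correspond to binary trees on 9 leaves, so the count is C_8. So X = C_8 = 1430.
The number of triangulations of an 8-gon is the Catalan number C_6 (index = sides − 2). So Y = C_6 = 132.
X − Y = 1430 − 132 = 1298.

1298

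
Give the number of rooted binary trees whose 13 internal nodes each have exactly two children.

742900

The number of full binary trees on 13 internal nodes is the Catalan number C_13.
C_13 = C(26,13)/14 = 10400600/14 = 742900.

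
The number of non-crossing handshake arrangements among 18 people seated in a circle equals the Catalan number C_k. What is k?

9

Non-crossing handshake pairings of 2n people are counted by C_n; 18 people gives n = 9.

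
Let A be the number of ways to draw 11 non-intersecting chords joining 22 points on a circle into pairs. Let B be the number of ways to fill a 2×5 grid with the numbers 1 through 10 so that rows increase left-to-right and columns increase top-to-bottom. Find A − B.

Pairing 22 circle points by 11 non-crossing chords gives C_11 matchings. So A = C_11 = 58786.
By the hook-length formula (or a Dyck-path bijection), SYT of shape 2×5 number C_5. So B = C_5 = 42.
A − B = 58786 − 42 = 58744.

58744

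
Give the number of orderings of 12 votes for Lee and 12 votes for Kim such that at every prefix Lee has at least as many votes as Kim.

Reading a vote for the leader as '(' and for the other as ')' turns such a sequence into a balanced string of 12 pairs, so the count is C_12.
C_12 = 208012.

208012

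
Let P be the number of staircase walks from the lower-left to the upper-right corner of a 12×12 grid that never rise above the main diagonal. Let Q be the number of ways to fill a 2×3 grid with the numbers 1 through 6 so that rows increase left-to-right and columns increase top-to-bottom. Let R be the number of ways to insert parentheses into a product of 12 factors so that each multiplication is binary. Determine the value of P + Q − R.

149231

Monotone paths in an n×n grid that stay weakly below the diagonal are counted by C_n; here n = 12. So P = C_12 = 208012.
By the hook-length formula (or a Dyck-path bijection), SYT of shape 2×3 number C_3. So Q = C_3 = 5.
Parenthesizations of m factors correspond to full binary trees with m leaves, counted by C_{m−1}; m = 12 gives C_11. So R = C_11 = 58786.
P + Q − R = 208012 + 5 − 58786 = 149231.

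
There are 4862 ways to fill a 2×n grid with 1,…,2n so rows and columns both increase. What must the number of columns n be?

Standard Young tableaux of shape 2×n are counted by C_n; 4862 = C_9.

9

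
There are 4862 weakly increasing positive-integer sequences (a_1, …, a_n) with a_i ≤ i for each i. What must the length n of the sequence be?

9

Such sub-staircase sequences of length n are counted by C_n, and C_9 = 4862.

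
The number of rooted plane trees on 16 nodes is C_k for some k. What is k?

15

Rooted ordered (plane) trees on m nodes have m−1 edges and are counted by C_{m−1}; m = 16 gives C_15.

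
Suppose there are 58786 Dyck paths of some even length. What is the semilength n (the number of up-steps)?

Dyck paths of semilength n are counted by C_n; 58786 = C_11.

11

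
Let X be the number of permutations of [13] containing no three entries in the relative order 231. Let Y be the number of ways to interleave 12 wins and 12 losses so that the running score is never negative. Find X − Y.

534888

Permutations of [n] avoiding any single length-3 pattern are counted by C_n; here n = 13. So X = C_13 = 742900.
Reading a vote for the leader as '(' and for the other as ')' turns such a sequence into a balanced string of 12 pairs, so the count is C_12. So Y = C_12 = 208012.
X − Y = 742900 − 208012 = 534888.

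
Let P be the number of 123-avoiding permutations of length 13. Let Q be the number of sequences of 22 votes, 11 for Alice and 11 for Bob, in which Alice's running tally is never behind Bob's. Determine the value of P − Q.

For any fixed pattern of length 3, the pattern-avoiding permutations of [13] number C_13. So P = C_13 = 742900.
Ballot sequences with n votes each where one side never trails are Dyck words, counted by C_n; here n = 11. So Q = C_11 = 58786.
P − Q = 742900 − 58786 = 684114.

684114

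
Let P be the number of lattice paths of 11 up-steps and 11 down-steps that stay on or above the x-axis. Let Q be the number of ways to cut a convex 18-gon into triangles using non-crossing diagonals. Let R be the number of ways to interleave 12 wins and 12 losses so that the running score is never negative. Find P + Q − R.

35208444

Dyck paths of semilength n (length 2n) are counted by C_n; here n = 11. So P = C_11 = 58786.
A convex 18-gon is triangulated into 16 triangles, and the number of such triangulations is the Catalan number C_{18−2} = C_16. So Q = C_16 = 35357670.
Ballot sequences with n votes each where one side never trails are Dyck words, counted by C_n; here n = 12. So R = C_12 = 208012.
P + Q − R = 58786 + 35357670 − 208012 = 35208444.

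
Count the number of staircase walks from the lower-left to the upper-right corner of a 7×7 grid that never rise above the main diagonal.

Sub-diagonal monotone paths from (0,0) to (7,7) biject with Dyck paths of semilength 7, giving C_7.
C_7 = C(14,7)/8 = 3432/8 = 429.

429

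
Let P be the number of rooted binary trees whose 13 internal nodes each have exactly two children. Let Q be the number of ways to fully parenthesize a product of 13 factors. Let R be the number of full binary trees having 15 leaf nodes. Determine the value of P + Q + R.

Full binary trees with n internal nodes are counted by C_n; here n = 13. So P = C_13 = 742900.
Bracketing 13 factors into binary products is counted by C_{13−1} = C_12. So Q = C_12 = 208012.
A full binary tree with L leaves has L−1 internal nodes and is counted by C_{L−1}; L = 15 gives C_14. So R = C_14 = 2674440.
P + Q + R = 742900 + 208012 + 2674440 = 3625352.

3625352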